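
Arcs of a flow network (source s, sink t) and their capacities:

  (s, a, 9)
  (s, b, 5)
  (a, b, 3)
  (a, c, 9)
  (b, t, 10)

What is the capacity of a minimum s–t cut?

Augment s→b→t: bottleneck 5, flow now 5.
Augment s→a→b→t: bottleneck 3, flow now 8.
No augmenting path remains; maximum flow = 8.
By max-flow min-cut, the minimum cut capacity equals the max flow.
In the residual graph, reachable from s: {s, a, c}.
Min-cut edges: s→b (5), a→b (3); capacity 5 + 3 = 8.

8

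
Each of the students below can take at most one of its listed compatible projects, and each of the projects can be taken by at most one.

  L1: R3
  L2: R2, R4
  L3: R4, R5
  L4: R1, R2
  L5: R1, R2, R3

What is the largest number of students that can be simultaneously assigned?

5

Unit-capacity flow: source→left, listed edges, right→sink; max matching = max flow.
Augmenting path L1→R3 (+1); matched 1.
Augmenting path L2→R2 (+1); matched 2.
Augmenting path L3→R4 (+1); matched 3.
Augmenting path L4→R1 (+1); matched 4.
Augmenting path L5→R2→L2→R4→L3→R5 (+1); matched 5.
No augmenting path remains; maximum matching = 5.
König certificate: {L1, L2, L3, L4, L5} is a vertex cover of size 5 (every listed pair touches it), so no matching can be larger.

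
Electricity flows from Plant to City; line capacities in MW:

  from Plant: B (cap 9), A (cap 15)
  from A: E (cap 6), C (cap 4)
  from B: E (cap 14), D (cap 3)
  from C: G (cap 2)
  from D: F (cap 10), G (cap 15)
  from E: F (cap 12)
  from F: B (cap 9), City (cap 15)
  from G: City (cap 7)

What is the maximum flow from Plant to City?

17

Augment Plant→A→C→G→City: bottleneck 2, flow now 2.
Augment Plant→A→E→F→City: bottleneck 6, flow now 8.
Augment Plant→B→D→F→City: bottleneck 3, flow now 11.
Augment Plant→B→E→F→City: bottleneck 6, flow now 17.
No augmenting path remains; maximum flow = 17.
In the residual graph, reachable from Plant: {Plant, A, C}.
Min-cut edges: Plant→B (9), A→E (6), C→G (2); capacity 9 + 6 + 2 = 17.
This cut is saturated, so no flow can exceed 17.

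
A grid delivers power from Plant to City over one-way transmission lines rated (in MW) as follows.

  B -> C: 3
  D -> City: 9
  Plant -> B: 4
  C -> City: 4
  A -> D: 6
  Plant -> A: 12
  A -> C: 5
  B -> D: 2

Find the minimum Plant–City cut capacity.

12

Augment Plant→A→C→City: bottleneck 4, flow now 4.
Augment Plant→A→D→City: bottleneck 6, flow now 10.
Augment Plant→B→D→City: bottleneck 2, flow now 12.
No augmenting path remains; maximum flow = 12.
By max-flow min-cut, the minimum cut capacity equals the max flow.
In the residual graph, reachable from Plant: {Plant, A, B, C}.
Min-cut edges: A→D (6), B→D (2), C→City (4); capacity 6 + 2 + 4 = 12.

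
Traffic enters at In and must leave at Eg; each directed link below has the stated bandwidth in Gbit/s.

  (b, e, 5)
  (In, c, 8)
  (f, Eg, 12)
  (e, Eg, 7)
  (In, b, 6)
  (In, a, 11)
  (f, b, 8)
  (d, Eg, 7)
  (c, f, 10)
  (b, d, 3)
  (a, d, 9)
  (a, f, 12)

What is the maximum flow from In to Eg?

24

Augment In→a→d→Eg: bottleneck 7, flow now 7.
Augment In→a→f→Eg: bottleneck 4, flow now 11.
Augment In→b→e→Eg: bottleneck 5, flow now 16.
Augment In→c→f→Eg: bottleneck 8, flow now 24.
No augmenting path remains; maximum flow = 24.
In the residual graph, reachable from In: {In, a, b, c, d, f}.
Min-cut edges: b→e (5), d→Eg (7), f→Eg (12); capacity 5 + 7 + 12 = 24.
This cut is saturated, so no flow can exceed 24.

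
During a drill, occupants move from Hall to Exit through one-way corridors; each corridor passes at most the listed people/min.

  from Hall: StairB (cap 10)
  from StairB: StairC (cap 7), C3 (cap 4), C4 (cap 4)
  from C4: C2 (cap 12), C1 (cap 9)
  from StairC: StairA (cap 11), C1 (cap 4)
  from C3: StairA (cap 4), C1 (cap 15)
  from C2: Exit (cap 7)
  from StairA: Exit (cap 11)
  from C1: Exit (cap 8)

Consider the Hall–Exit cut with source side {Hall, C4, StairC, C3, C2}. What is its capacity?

60

Edges leaving {Hall, C4, StairC, C3, C2}: Hall→StairB (10), C4→C1 (9), StairC→StairA (11), StairC→C1 (4), C3→StairA (4), C3→C1 (15), C2→Exit (7).
Cut capacity = 10 + 9 + 11 + 4 + 4 + 15 + 7 = 60.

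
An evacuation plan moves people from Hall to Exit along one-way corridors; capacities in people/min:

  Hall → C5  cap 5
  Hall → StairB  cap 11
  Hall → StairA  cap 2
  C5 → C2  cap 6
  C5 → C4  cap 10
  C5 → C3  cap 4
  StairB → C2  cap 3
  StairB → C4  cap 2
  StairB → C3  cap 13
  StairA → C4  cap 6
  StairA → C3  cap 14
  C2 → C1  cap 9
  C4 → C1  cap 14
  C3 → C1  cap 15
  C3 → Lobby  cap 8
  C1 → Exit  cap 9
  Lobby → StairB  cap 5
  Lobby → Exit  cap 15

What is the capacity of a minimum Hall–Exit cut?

Augment Hall→C5→C2→C1→Exit: bottleneck 5, flow now 5.
Augment Hall→StairB→C2→C1→Exit: bottleneck 3, flow now 8.
Augment Hall→StairB→C4→C1→Exit: bottleneck 1, flow now 9.
Augment Hall→StairB→C3→Lobby→Exit: bottleneck 7, flow now 16.
Augment Hall→StairA→C3→Lobby→Exit: bottleneck 1, flow now 17.
No augmenting path remains; maximum flow = 17.
By max-flow min-cut, the minimum cut capacity equals the max flow.
In the residual graph, reachable from Hall: {Hall, C5, StairB, StairA, C2, C4, C3, C1}.
Min-cut edges: C3→Lobby (8), C1→Exit (9); capacity 8 + 9 = 17.

17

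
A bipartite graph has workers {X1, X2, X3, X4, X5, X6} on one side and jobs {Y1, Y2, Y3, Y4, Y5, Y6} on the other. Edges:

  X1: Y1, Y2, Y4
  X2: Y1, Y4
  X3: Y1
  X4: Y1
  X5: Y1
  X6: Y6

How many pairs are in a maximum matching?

Unit-capacity flow: source→left, listed edges, right→sink; max matching = max flow.
Augmenting path X1→Y1 (+1); matched 1.
Augmenting path X2→Y4 (+1); matched 2.
Augmenting path X6→Y6 (+1); matched 3.
Augmenting path X3→Y1→X1→Y2 (+1); matched 4.
No augmenting path remains; maximum matching = 4.
König certificate: {X1, X2, X6, Y1} is a vertex cover of size 4 (every listed pair touches it), so no matching can be larger.

4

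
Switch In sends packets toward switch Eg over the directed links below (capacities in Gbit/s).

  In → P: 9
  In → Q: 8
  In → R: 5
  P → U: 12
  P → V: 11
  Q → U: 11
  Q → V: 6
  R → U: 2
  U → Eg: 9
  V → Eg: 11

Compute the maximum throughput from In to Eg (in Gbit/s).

19

Augment In→P→U→Eg: bottleneck 9, flow now 9.
Augment In→Q→V→Eg: bottleneck 6, flow now 15.
Augment In→Q→U→P→V→Eg: bottleneck 2, flow now 17. (uses reverse residual edge)
Augment In→R→U→P→V→Eg: bottleneck 2, flow now 19. (uses reverse residual edge)
No augmenting path remains; maximum flow = 19.
In the residual graph, reachable from In: {In, R}.
Min-cut edges: In→P (9), In→Q (8), R→U (2); capacity 9 + 8 + 2 = 19.
This cut is saturated, so no flow can exceed 19.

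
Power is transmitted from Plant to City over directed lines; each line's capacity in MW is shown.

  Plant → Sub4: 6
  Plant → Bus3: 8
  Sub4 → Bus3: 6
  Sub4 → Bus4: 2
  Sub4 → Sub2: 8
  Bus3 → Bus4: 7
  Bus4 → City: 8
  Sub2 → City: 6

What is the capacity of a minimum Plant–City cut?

13

Augment Plant→Sub4→Bus4→City: bottleneck 2, flow now 2.
Augment Plant→Sub4→Sub2→City: bottleneck 4, flow now 6.
Augment Plant→Bus3→Bus4→City: bottleneck 6, flow now 12.
Augment Plant→Bus3→Bus4→Sub4→Sub2→City: bottleneck 1, flow now 13. (uses reverse residual edge)
No augmenting path remains; maximum flow = 13.
By max-flow min-cut, the minimum cut capacity equals the max flow.
In the residual graph, reachable from Plant: {Plant, Bus3}.
Min-cut edges: Plant→Sub4 (6), Bus3→Bus4 (7); capacity 6 + 7 = 13.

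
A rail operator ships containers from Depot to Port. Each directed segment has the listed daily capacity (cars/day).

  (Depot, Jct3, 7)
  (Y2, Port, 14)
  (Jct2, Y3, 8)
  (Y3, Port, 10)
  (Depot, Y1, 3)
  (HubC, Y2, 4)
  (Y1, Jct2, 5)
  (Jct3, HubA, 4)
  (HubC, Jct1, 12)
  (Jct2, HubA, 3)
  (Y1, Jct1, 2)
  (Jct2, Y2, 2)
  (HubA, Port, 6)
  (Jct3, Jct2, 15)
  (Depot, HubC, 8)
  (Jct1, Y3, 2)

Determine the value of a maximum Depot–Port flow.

Augment Depot→Jct3→HubA→Port: bottleneck 4, flow now 4.
Augment Depot→HubC→Y2→Port: bottleneck 4, flow now 8.
Augment Depot→Jct3→Jct2→Y3→Port: bottleneck 3, flow now 11.
Augment Depot→Y1→Jct1→Y3→Port: bottleneck 2, flow now 13.
Augment Depot→Y1→Jct2→Y3→Port: bottleneck 1, flow now 14.
Augment Depot→HubC→Jct1→Y1→Jct2→Y3→Port: bottleneck 2, flow now 16. (uses reverse residual edge)
No augmenting path remains; maximum flow = 16.
In the residual graph, reachable from Depot: {Depot, HubC, Jct1}.
Min-cut edges: Depot→Jct3 (7), Depot→Y1 (3), HubC→Y2 (4), Jct1→Y3 (2); capacity 7 + 3 + 4 + 2 = 16.
This cut is saturated, so no flow can exceed 16.

16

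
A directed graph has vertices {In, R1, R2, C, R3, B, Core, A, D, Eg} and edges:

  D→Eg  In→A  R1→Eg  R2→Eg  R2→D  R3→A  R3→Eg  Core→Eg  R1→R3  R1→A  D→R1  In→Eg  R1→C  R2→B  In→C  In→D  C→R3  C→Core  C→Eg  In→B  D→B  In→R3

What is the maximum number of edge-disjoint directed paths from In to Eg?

Assign every edge capacity 1; by Menger, the answer equals the max flow.
Path In→Eg (+1); total 1.
Path In→C→Eg (+1); total 2.
Path In→R3→Eg (+1); total 3.
Path In→D→Eg (+1); total 4.
No residual In→Eg path; max flow = 4.
Certifying cut of size 4: {In→C, In→D, In→Eg, In→R3}.

4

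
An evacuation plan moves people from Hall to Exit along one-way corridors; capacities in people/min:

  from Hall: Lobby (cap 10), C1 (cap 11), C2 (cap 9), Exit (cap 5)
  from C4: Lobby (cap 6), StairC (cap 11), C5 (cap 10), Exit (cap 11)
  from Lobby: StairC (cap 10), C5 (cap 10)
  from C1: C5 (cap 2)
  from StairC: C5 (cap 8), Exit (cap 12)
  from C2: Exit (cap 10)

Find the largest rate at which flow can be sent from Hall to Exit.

Augment Hall→Exit: bottleneck 5, flow now 5.
Augment Hall→C2→Exit: bottleneck 9, flow now 14.
Augment Hall→Lobby→StairC→Exit: bottleneck 10, flow now 24.
No augmenting path remains; maximum flow = 24.
In the residual graph, reachable from Hall: {Hall, C1, C5}.
Min-cut edges: Hall→Lobby (10), Hall→C2 (9), Hall→Exit (5); capacity 10 + 9 + 5 = 24.
This cut is saturated, so no flow can exceed 24.

24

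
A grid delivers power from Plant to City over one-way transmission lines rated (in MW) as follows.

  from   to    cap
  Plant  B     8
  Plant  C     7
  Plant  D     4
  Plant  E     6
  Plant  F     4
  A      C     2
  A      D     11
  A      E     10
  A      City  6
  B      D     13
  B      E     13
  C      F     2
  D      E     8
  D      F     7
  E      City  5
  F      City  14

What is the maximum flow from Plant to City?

18

Augment Plant→E→City: bottleneck 5, flow now 5.
Augment Plant→F→City: bottleneck 4, flow now 9.
Augment Plant→C→F→City: bottleneck 2, flow now 11.
Augment Plant→D→F→City: bottleneck 4, flow now 15.
Augment Plant→B→D→F→City: bottleneck 3, flow now 18.
No augmenting path remains; maximum flow = 18.
In the residual graph, reachable from Plant: {Plant, B, C, D, E}.
Min-cut edges: Plant→F (4), C→F (2), D→F (7), E→City (5); capacity 4 + 2 + 7 + 5 = 18.
This cut is saturated, so no flow can exceed 18.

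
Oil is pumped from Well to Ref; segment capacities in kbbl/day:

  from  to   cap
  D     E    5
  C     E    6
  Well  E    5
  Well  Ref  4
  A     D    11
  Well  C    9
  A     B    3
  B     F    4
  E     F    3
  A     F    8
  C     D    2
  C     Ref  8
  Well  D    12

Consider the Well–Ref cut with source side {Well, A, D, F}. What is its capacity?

Edges leaving {Well, A, D, F}: Well→C (9), Well→E (5), Well→Ref (4), A→B (3), D→E (5).
Cut capacity = 9 + 5 + 4 + 3 + 5 = 26.

26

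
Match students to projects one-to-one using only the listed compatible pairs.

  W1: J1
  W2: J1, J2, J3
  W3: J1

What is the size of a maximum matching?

2

Unit-capacity flow: source→left, listed edges, right→sink; max matching = max flow.
Augmenting path W1→J1 (+1); matched 1.
Augmenting path W2→J2 (+1); matched 2.
No augmenting path remains; maximum matching = 2.
König certificate: {W2, J1} is a vertex cover of size 2 (every listed pair touches it), so no matching can be larger.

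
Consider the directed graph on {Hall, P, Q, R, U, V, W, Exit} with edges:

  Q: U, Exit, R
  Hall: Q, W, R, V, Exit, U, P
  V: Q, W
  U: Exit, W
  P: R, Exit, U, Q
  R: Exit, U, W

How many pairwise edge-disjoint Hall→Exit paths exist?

Assign every edge capacity 1; by Menger, the answer equals the max flow.
Path Hall→Exit (+1); total 1.
Path Hall→P→Exit (+1); total 2.
Path Hall→Q→Exit (+1); total 3.
Path Hall→R→Exit (+1); total 4.
Path Hall→U→Exit (+1); total 5.
No residual Hall→Exit path; max flow = 5.
Certifying cut of size 5: {Hall→Exit, Hall→P, Q→Exit, R→Exit, U→Exit}.

5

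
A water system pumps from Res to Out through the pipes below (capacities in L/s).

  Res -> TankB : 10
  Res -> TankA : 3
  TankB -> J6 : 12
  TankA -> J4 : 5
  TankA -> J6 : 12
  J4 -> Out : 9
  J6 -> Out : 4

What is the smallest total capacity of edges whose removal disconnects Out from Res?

7

Augment Res→TankB→J6→Out: bottleneck 4, flow now 4.
Augment Res→TankA→J4→Out: bottleneck 3, flow now 7.
No augmenting path remains; maximum flow = 7.
By max-flow min-cut, the minimum cut capacity equals the max flow.
In the residual graph, reachable from Res: {Res, TankB, J6}.
Min-cut edges: Res→TankA (3), J6→Out (4); capacity 3 + 4 = 7.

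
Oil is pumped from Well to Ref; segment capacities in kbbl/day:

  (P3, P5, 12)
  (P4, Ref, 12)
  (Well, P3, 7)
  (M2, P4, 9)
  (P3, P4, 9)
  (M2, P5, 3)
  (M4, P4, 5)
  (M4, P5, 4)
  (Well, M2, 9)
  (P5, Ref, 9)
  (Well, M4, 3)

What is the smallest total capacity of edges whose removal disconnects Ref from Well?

19

Augment Well→M4→P4→Ref: bottleneck 3, flow now 3.
Augment Well→M2→P4→Ref: bottleneck 9, flow now 12.
Augment Well→P3→P5→Ref: bottleneck 7, flow now 19.
No augmenting path remains; maximum flow = 19.
By max-flow min-cut, the minimum cut capacity equals the max flow.
In the residual graph, reachable from Well: {Well}.
Min-cut edges: Well→M4 (3), Well→M2 (9), Well→P3 (7); capacity 3 + 9 + 7 = 19.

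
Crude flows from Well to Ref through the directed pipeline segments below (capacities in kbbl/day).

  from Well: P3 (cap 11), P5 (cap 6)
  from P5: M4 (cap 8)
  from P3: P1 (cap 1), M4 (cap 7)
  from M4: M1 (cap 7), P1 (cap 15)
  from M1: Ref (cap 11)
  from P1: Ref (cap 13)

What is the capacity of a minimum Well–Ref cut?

14

Augment Well→P3→P1→Ref: bottleneck 1, flow now 1.
Augment Well→P5→M4→M1→Ref: bottleneck 6, flow now 7.
Augment Well→P3→M4→M1→Ref: bottleneck 1, flow now 8.
Augment Well→P3→M4→P1→Ref: bottleneck 6, flow now 14.
No augmenting path remains; maximum flow = 14.
By max-flow min-cut, the minimum cut capacity equals the max flow.
In the residual graph, reachable from Well: {Well, P3}.
Min-cut edges: Well→P5 (6), P3→M4 (7), P3→P1 (1); capacity 6 + 7 + 1 = 14.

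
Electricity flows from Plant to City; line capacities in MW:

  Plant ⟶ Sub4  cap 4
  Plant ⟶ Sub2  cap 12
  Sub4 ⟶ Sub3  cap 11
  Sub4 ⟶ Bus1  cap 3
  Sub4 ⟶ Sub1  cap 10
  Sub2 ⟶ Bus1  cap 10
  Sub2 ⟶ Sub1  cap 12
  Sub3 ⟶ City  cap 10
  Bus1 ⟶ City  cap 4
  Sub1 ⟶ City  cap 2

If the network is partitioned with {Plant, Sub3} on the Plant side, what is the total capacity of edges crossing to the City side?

Edges leaving {Plant, Sub3}: Plant→Sub4 (4), Plant→Sub2 (12), Sub3→City (10).
Cut capacity = 4 + 12 + 10 = 26.

26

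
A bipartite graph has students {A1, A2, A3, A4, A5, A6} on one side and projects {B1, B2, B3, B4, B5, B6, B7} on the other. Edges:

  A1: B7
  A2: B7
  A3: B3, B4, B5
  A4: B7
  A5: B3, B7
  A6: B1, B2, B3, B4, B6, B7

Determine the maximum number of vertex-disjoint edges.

4

Unit-capacity flow: source→left, listed edges, right→sink; max matching = max flow.
Augmenting path A1→B7 (+1); matched 1.
Augmenting path A3→B3 (+1); matched 2.
Augmenting path A6→B1 (+1); matched 3.
Augmenting path A5→B3→A3→B4 (+1); matched 4.
No augmenting path remains; maximum matching = 4.
König certificate: {A3, A5, A6, B7} is a vertex cover of size 4 (every listed pair touches it), so no matching can be larger.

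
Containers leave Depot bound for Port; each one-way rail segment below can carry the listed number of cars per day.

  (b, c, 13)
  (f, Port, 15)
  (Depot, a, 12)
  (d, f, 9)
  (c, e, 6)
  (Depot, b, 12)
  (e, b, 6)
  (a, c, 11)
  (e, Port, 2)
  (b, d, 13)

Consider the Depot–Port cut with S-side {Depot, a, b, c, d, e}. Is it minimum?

Given cut capacity: 9 + 2 = 11.
Augment Depot→a→c→e→Port: bottleneck 2, flow now 2.
Augment Depot→b→d→f→Port: bottleneck 9, flow now 11.
No augmenting path remains; maximum flow = 11.
Cut capacity 11 equals the max flow, so it is a minimum cut.

Yes — it is a minimum cut (capacity 11).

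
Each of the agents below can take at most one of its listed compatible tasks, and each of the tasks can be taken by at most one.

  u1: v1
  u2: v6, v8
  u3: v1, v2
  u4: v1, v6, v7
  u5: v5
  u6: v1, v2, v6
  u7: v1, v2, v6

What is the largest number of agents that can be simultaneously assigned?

Unit-capacity flow: source→left, listed edges, right→sink; max matching = max flow.
Augmenting path u1→v1 (+1); matched 1.
Augmenting path u2→v6 (+1); matched 2.
Augmenting path u3→v2 (+1); matched 3.
Augmenting path u4→v7 (+1); matched 4.
Augmenting path u5→v5 (+1); matched 5.
Augmenting path u6→v6→u2→v8 (+1); matched 6.
No augmenting path remains; maximum matching = 6.
König certificate: {u2, u4, u5, v1, v2, v6} is a vertex cover of size 6 (every listed pair touches it), so no matching can be larger.

6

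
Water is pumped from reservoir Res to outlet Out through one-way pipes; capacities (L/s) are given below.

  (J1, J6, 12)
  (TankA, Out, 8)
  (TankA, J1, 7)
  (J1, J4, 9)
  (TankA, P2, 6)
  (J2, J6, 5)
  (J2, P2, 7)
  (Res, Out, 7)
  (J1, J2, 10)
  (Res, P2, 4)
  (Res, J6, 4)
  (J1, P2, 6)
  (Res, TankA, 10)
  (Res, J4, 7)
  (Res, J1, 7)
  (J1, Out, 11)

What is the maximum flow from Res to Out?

24

Augment Res→Out: bottleneck 7, flow now 7.
Augment Res→TankA→Out: bottleneck 8, flow now 15.
Augment Res→J1→Out: bottleneck 7, flow now 22.
Augment Res→TankA→J1→Out: bottleneck 2, flow now 24.
No augmenting path remains; maximum flow = 24.
In the residual graph, reachable from Res: {Res, P2, J4, J6}.
Min-cut edges: Res→TankA (10), Res→J1 (7), Res→Out (7); capacity 10 + 7 + 7 = 24.
This cut is saturated, so no flow can exceed 24.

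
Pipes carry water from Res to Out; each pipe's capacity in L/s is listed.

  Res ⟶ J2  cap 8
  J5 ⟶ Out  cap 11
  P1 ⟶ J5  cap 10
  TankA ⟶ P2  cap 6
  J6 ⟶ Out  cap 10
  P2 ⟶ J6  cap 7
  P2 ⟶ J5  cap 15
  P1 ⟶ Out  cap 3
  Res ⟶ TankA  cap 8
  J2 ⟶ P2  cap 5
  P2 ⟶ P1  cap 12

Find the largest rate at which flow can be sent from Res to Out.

11

Augment Res→TankA→P2→P1→Out: bottleneck 3, flow now 3.
Augment Res→TankA→P2→J6→Out: bottleneck 3, flow now 6.
Augment Res→J2→P2→J6→Out: bottleneck 4, flow now 10.
Augment Res→J2→P2→J5→Out: bottleneck 1, flow now 11.
No augmenting path remains; maximum flow = 11.
In the residual graph, reachable from Res: {Res, TankA, J2}.
Min-cut edges: TankA→P2 (6), J2→P2 (5); capacity 6 + 5 = 11.
This cut is saturated, so no flow can exceed 11.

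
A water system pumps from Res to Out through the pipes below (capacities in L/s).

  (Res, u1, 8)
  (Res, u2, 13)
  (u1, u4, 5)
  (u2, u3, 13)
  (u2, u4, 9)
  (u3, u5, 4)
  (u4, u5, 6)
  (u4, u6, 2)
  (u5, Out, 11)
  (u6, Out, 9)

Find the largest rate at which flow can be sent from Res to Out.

Augment Res→u1→u4→u5→Out: bottleneck 5, flow now 5.
Augment Res→u2→u3→u5→Out: bottleneck 4, flow now 9.
Augment Res→u2→u4→u5→Out: bottleneck 1, flow now 10.
Augment Res→u2→u4→u6→Out: bottleneck 2, flow now 12.
No augmenting path remains; maximum flow = 12.
In the residual graph, reachable from Res: {Res, u1, u2, u3, u4}.
Min-cut edges: u3→u5 (4), u4→u5 (6), u4→u6 (2); capacity 4 + 6 + 2 = 12.
This cut is saturated, so no flow can exceed 12.

12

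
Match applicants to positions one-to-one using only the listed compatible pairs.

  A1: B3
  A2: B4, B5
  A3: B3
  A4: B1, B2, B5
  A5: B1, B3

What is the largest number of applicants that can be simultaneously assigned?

4

Unit-capacity flow: source→left, listed edges, right→sink; max matching = max flow.
Augmenting path A1→B3 (+1); matched 1.
Augmenting path A2→B4 (+1); matched 2.
Augmenting path A4→B1 (+1); matched 3.
Augmenting path A5→B1→A4→B2 (+1); matched 4.
No augmenting path remains; maximum matching = 4.
König certificate: {A2, A4, A5, B3} is a vertex cover of size 4 (every listed pair touches it), so no matching can be larger.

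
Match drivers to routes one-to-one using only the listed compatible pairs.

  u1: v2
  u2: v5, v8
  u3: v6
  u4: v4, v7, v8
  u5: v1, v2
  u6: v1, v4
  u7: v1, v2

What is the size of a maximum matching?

6

Unit-capacity flow: source→left, listed edges, right→sink; max matching = max flow.
Augmenting path u1→v2 (+1); matched 1.
Augmenting path u2→v5 (+1); matched 2.
Augmenting path u3→v6 (+1); matched 3.
Augmenting path u4→v4 (+1); matched 4.
Augmenting path u5→v1 (+1); matched 5.
Augmenting path u6→v4→u4→v7 (+1); matched 6.
No augmenting path remains; maximum matching = 6.
König certificate: {u2, u3, u4, u6, v1, v2} is a vertex cover of size 6 (every listed pair touches it), so no matching can be larger.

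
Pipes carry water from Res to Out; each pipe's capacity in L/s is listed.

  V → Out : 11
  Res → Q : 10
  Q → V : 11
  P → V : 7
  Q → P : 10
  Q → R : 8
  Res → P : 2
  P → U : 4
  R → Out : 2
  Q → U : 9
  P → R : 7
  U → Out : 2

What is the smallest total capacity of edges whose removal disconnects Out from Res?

12

Augment Res→P→R→Out: bottleneck 2, flow now 2.
Augment Res→Q→U→Out: bottleneck 2, flow now 4.
Augment Res→Q→V→Out: bottleneck 8, flow now 12.
No augmenting path remains; maximum flow = 12.
By max-flow min-cut, the minimum cut capacity equals the max flow.
In the residual graph, reachable from Res: {Res}.
Min-cut edges: Res→P (2), Res→Q (10); capacity 2 + 10 = 12.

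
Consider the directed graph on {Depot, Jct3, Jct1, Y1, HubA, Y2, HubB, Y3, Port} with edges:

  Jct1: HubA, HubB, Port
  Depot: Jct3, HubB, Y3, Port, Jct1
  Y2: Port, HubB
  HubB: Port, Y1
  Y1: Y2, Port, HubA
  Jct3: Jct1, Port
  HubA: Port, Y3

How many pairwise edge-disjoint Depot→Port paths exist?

4

Assign every edge capacity 1; by Menger, the answer equals the max flow.
Path Depot→Port (+1); total 1.
Path Depot→Jct3→Port (+1); total 2.
Path Depot→Jct1→Port (+1); total 3.
Path Depot→HubB→Port (+1); total 4.
No residual Depot→Port path; max flow = 4.
Certifying cut of size 4: {Depot→HubB, Depot→Jct1, Depot→Jct3, Depot→Port}.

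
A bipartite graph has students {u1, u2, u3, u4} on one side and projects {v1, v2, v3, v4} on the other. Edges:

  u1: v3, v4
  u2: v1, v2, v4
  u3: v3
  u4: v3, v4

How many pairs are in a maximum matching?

Unit-capacity flow: source→left, listed edges, right→sink; max matching = max flow.
Augmenting path u1→v3 (+1); matched 1.
Augmenting path u2→v1 (+1); matched 2.
Augmenting path u4→v4 (+1); matched 3.
No augmenting path remains; maximum matching = 3.
König certificate: {u2, v3, v4} is a vertex cover of size 3 (every listed pair touches it), so no matching can be larger.

3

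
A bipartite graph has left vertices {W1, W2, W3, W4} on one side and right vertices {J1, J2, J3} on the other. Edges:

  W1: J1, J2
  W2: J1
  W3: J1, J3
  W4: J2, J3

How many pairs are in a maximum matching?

Unit-capacity flow: source→left, listed edges, right→sink; max matching = max flow.
Augmenting path W1→J1 (+1); matched 1.
Augmenting path W3→J3 (+1); matched 2.
Augmenting path W4→J2 (+1); matched 3.
No augmenting path remains; maximum matching = 3.
König certificate: {J1, J2, J3} is a vertex cover of size 3 (every listed pair touches it), so no matching can be larger.

3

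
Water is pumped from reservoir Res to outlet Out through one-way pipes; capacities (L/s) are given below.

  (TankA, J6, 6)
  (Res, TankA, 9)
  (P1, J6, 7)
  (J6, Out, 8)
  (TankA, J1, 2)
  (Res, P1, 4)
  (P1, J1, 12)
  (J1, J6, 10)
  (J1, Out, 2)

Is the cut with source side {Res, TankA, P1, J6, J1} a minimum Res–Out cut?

Given cut capacity: 8 + 2 = 10.
Augment Res→TankA→J6→Out: bottleneck 6, flow now 6.
Augment Res→TankA→J1→Out: bottleneck 2, flow now 8.
Augment Res→P1→J6→Out: bottleneck 2, flow now 10.
No augmenting path remains; maximum flow = 10.
Cut capacity 10 equals the max flow, so it is a minimum cut.

Yes — it is a minimum cut (capacity 10).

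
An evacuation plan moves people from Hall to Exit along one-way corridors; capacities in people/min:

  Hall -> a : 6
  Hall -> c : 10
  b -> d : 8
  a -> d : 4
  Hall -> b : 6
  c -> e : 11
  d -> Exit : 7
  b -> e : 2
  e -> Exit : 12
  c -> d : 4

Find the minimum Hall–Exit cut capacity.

19

Augment Hall→a→d→Exit: bottleneck 4, flow now 4.
Augment Hall→b→d→Exit: bottleneck 3, flow now 7.
Augment Hall→b→e→Exit: bottleneck 2, flow now 9.
Augment Hall→c→e→Exit: bottleneck 10, flow now 19.
No augmenting path remains; maximum flow = 19.
By max-flow min-cut, the minimum cut capacity equals the max flow.
In the residual graph, reachable from Hall: {Hall, a, b, d}.
Min-cut edges: Hall→c (10), b→e (2), d→Exit (7); capacity 10 + 2 + 7 = 19.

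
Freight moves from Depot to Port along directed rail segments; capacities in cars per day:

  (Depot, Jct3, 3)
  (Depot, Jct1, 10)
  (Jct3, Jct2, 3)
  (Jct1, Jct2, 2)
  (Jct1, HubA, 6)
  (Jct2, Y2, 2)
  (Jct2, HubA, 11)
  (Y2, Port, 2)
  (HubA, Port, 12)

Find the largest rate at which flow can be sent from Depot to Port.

11

Augment Depot→Jct1→HubA→Port: bottleneck 6, flow now 6.
Augment Depot→Jct3→Jct2→Y2→Port: bottleneck 2, flow now 8.
Augment Depot→Jct3→Jct2→HubA→Port: bottleneck 1, flow now 9.
Augment Depot→Jct1→Jct2→HubA→Port: bottleneck 2, flow now 11.
No augmenting path remains; maximum flow = 11.
In the residual graph, reachable from Depot: {Depot, Jct1}.
Min-cut edges: Depot→Jct3 (3), Jct1→Jct2 (2), Jct1→HubA (6); capacity 3 + 2 + 6 = 11.
This cut is saturated, so no flow can exceed 11.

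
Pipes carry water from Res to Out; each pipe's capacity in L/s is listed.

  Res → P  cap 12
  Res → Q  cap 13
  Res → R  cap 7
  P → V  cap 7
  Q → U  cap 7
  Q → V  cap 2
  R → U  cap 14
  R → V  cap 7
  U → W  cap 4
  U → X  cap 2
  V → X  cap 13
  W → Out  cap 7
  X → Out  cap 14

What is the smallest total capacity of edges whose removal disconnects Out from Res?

Augment Res→P→V→X→Out: bottleneck 7, flow now 7.
Augment Res→Q→U→W→Out: bottleneck 4, flow now 11.
Augment Res→Q→U→X→Out: bottleneck 2, flow now 13.
Augment Res→Q→V→X→Out: bottleneck 2, flow now 15.
Augment Res→R→V→X→Out: bottleneck 3, flow now 18.
No augmenting path remains; maximum flow = 18.
By max-flow min-cut, the minimum cut capacity equals the max flow.
In the residual graph, reachable from Res: {Res, P, Q, R, U, V, X}.
Min-cut edges: U→W (4), X→Out (14); capacity 4 + 14 = 18.

18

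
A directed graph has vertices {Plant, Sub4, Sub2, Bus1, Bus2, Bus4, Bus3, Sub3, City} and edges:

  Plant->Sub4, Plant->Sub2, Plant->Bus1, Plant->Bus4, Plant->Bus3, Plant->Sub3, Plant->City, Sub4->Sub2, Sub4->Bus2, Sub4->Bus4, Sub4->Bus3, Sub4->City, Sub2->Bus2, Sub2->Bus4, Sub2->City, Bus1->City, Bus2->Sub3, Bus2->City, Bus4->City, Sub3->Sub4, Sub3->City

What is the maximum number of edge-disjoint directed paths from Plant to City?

Assign every edge capacity 1; by Menger, the answer equals the max flow.
Path Plant→City (+1); total 1.
Path Plant→Sub4→City (+1); total 2.
Path Plant→Sub2→City (+1); total 3.
Path Plant→Bus1→City (+1); total 4.
Path Plant→Bus4→City (+1); total 5.
Path Plant→Sub3→City (+1); total 6.
No residual Plant→City path; max flow = 6.
Certifying cut of size 6: {Plant→Bus1, Plant→Bus4, Plant→City, Plant→Sub2, Plant→Sub3, Plant→Sub4}.

6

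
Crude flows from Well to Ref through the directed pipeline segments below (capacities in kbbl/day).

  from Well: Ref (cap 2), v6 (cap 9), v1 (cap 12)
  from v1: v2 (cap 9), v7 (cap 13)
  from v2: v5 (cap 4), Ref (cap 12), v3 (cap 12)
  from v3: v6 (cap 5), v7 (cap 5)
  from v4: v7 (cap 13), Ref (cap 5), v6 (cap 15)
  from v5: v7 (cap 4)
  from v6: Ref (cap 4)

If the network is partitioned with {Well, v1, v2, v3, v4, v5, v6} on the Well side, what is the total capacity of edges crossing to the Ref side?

58

Edges leaving {Well, v1, v2, v3, v4, v5, v6}: Well→Ref (2), v1→v7 (13), v2→Ref (12), v3→v7 (5), v4→v7 (13), v4→Ref (5), v5→v7 (4), v6→Ref (4).
Cut capacity = 2 + 13 + 12 + 5 + 13 + 5 + 4 + 4 = 58.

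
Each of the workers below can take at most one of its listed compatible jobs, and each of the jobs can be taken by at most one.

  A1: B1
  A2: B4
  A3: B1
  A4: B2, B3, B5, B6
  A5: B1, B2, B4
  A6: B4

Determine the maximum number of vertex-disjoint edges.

Unit-capacity flow: source→left, listed edges, right→sink; max matching = max flow.
Augmenting path A1→B1 (+1); matched 1.
Augmenting path A2→B4 (+1); matched 2.
Augmenting path A4→B2 (+1); matched 3.
Augmenting path A5→B2→A4→B3 (+1); matched 4.
No augmenting path remains; maximum matching = 4.
König certificate: {A4, A5, B1, B4} is a vertex cover of size 4 (every listed pair touches it), so no matching can be larger.

4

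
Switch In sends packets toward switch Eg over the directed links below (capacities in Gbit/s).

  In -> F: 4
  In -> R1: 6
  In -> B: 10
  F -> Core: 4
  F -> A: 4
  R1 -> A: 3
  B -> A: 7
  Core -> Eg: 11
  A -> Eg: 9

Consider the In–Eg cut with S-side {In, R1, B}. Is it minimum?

No — its capacity is 14, but the minimum cut has capacity 13.

Given cut capacity: 4 + 3 + 7 = 14.
Augment In→F→Core→Eg: bottleneck 4, flow now 4.
Augment In→R1→A→Eg: bottleneck 3, flow now 7.
Augment In→B→A→Eg: bottleneck 6, flow now 13.
No augmenting path remains; maximum flow = 13.
In the residual graph, reachable from In: {In, R1, B, A}.
Min-cut edges: In→F (4), A→Eg (9); capacity 4 + 9 = 13.
Cut capacity 14 exceeds the max flow 13, so it is not minimum.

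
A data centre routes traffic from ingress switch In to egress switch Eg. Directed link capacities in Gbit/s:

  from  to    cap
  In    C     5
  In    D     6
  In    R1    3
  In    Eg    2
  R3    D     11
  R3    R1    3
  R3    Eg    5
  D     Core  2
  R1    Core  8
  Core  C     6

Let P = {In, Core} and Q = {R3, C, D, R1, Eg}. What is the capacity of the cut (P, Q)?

Edges leaving {In, Core}: In→C (5), In→D (6), In→R1 (3), In→Eg (2), Core→C (6).
Cut capacity = 5 + 6 + 3 + 2 + 6 = 22.

22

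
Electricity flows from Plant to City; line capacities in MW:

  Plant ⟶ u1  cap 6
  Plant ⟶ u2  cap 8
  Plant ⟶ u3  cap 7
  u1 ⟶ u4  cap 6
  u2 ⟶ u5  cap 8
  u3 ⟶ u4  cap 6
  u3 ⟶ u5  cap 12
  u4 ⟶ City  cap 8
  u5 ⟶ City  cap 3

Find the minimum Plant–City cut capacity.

Augment Plant→u1→u4→City: bottleneck 6, flow now 6.
Augment Plant→u2→u5→City: bottleneck 3, flow now 9.
Augment Plant→u3→u4→City: bottleneck 2, flow now 11.
No augmenting path remains; maximum flow = 11.
By max-flow min-cut, the minimum cut capacity equals the max flow.
In the residual graph, reachable from Plant: {Plant, u1, u2, u3, u4, u5}.
Min-cut edges: u4→City (8), u5→City (3); capacity 8 + 3 = 11.

11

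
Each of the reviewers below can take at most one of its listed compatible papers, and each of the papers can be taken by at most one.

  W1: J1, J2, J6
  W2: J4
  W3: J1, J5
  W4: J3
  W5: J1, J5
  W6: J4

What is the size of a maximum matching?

Unit-capacity flow: source→left, listed edges, right→sink; max matching = max flow.
Augmenting path W1→J1 (+1); matched 1.
Augmenting path W2→J4 (+1); matched 2.
Augmenting path W3→J5 (+1); matched 3.
Augmenting path W4→J3 (+1); matched 4.
Augmenting path W5→J1→W1→J2 (+1); matched 5.
No augmenting path remains; maximum matching = 5.
König certificate: {W1, W3, W4, W5, J4} is a vertex cover of size 5 (every listed pair touches it), so no matching can be larger.

5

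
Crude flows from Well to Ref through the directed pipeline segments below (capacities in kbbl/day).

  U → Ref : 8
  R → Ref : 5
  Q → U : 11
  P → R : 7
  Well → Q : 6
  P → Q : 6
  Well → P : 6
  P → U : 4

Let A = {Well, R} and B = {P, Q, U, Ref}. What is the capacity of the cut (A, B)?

Edges leaving {Well, R}: Well→P (6), Well→Q (6), R→Ref (5).
Cut capacity = 6 + 6 + 5 = 17.

17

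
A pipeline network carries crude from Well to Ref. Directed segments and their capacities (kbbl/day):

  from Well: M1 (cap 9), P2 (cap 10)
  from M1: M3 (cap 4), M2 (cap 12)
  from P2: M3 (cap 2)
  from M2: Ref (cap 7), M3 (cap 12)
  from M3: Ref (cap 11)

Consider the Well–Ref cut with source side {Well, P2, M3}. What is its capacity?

20

Edges leaving {Well, P2, M3}: Well→M1 (9), M3→Ref (11).
Cut capacity = 9 + 11 = 20.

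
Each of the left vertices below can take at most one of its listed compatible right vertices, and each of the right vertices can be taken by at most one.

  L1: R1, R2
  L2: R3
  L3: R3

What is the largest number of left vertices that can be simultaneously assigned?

Unit-capacity flow: source→left, listed edges, right→sink; max matching = max flow.
Augmenting path L1→R1 (+1); matched 1.
Augmenting path L2→R3 (+1); matched 2.
No augmenting path remains; maximum matching = 2.
König certificate: {L1, R3} is a vertex cover of size 2 (every listed pair touches it), so no matching can be larger.

2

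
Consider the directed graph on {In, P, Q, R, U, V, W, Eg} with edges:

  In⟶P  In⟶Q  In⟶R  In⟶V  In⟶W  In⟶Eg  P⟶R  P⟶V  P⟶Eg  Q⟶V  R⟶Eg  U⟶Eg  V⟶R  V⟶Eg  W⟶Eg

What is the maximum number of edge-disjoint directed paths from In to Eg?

Assign every edge capacity 1; by Menger, the answer equals the max flow.
Path In→Eg (+1); total 1.
Path In→P→Eg (+1); total 2.
Path In→R→Eg (+1); total 3.
Path In→V→Eg (+1); total 4.
Path In→W→Eg (+1); total 5.
No residual In→Eg path; max flow = 5.
Certifying cut of size 5: {In→Eg, In→P, In→W, R→Eg, V→Eg}.

5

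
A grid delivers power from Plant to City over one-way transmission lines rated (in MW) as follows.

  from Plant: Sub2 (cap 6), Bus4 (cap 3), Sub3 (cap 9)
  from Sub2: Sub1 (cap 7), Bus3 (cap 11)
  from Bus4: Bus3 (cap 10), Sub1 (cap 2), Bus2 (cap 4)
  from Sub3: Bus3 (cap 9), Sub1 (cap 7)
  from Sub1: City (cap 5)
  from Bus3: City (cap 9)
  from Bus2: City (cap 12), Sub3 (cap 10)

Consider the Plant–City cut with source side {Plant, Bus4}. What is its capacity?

31

Edges leaving {Plant, Bus4}: Plant→Sub2 (6), Plant→Sub3 (9), Bus4→Sub1 (2), Bus4→Bus3 (10), Bus4→Bus2 (4).
Cut capacity = 6 + 9 + 2 + 10 + 4 = 31.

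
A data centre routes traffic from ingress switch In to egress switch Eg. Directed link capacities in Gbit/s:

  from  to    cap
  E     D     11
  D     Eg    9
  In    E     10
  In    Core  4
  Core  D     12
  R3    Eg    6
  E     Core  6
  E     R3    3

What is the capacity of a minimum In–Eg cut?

Augment In→Core→D→Eg: bottleneck 4, flow now 4.
Augment In→E→R3→Eg: bottleneck 3, flow now 7.
Augment In→E→D→Eg: bottleneck 5, flow now 12.
No augmenting path remains; maximum flow = 12.
By max-flow min-cut, the minimum cut capacity equals the max flow.
In the residual graph, reachable from In: {In, Core, E, D}.
Min-cut edges: E→R3 (3), D→Eg (9); capacity 3 + 9 = 12.

12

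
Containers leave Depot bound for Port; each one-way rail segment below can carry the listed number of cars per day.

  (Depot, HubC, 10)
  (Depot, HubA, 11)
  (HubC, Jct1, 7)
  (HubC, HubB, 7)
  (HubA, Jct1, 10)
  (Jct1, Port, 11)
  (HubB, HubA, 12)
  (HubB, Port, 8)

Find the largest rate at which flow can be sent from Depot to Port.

Augment Depot→HubC→Jct1→Port: bottleneck 7, flow now 7.
Augment Depot→HubC→HubB→Port: bottleneck 3, flow now 10.
Augment Depot→HubA→Jct1→Port: bottleneck 4, flow now 14.
Augment Depot→HubA→Jct1→HubC→HubB→Port: bottleneck 4, flow now 18. (uses reverse residual edge)
No augmenting path remains; maximum flow = 18.
In the residual graph, reachable from Depot: {Depot, HubC, HubA, Jct1}.
Min-cut edges: HubC→HubB (7), Jct1→Port (11); capacity 7 + 11 = 18.
This cut is saturated, so no flow can exceed 18.

18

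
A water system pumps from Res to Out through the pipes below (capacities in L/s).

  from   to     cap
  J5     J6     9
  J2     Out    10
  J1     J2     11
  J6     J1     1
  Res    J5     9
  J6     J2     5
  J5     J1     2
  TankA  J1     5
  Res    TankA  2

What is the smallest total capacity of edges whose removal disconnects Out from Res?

Augment Res→J5→J6→J2→Out: bottleneck 5, flow now 5.
Augment Res→J5→J1→J2→Out: bottleneck 2, flow now 7.
Augment Res→TankA→J1→J2→Out: bottleneck 2, flow now 9.
Augment Res→J5→J6→J1→J2→Out: bottleneck 1, flow now 10.
No augmenting path remains; maximum flow = 10.
By max-flow min-cut, the minimum cut capacity equals the max flow.
In the residual graph, reachable from Res: {Res, J5, J6}.
Min-cut edges: Res→TankA (2), J5→J1 (2), J6→J1 (1), J6→J2 (5); capacity 2 + 2 + 1 + 5 = 10.

10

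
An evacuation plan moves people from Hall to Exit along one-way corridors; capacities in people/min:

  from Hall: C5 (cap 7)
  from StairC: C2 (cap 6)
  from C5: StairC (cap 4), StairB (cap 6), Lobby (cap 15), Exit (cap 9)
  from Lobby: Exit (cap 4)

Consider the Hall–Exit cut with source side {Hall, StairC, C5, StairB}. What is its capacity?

30

Edges leaving {Hall, StairC, C5, StairB}: StairC→C2 (6), C5→Lobby (15), C5→Exit (9).
Cut capacity = 6 + 15 + 9 = 30.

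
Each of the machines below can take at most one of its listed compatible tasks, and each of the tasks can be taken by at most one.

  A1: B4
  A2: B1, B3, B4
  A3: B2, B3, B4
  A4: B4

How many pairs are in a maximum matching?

Unit-capacity flow: source→left, listed edges, right→sink; max matching = max flow.
Augmenting path A1→B4 (+1); matched 1.
Augmenting path A2→B1 (+1); matched 2.
Augmenting path A3→B2 (+1); matched 3.
No augmenting path remains; maximum matching = 3.
König certificate: {A2, A3, B4} is a vertex cover of size 3 (every listed pair touches it), so no matching can be larger.

3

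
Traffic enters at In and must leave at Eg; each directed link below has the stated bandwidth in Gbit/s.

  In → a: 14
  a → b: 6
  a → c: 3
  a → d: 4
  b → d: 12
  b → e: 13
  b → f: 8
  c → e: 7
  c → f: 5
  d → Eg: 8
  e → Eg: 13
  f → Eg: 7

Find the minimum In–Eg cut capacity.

Augment In→a→d→Eg: bottleneck 4, flow now 4.
Augment In→a→b→d→Eg: bottleneck 4, flow now 8.
Augment In→a→b→e→Eg: bottleneck 2, flow now 10.
Augment In→a→c→e→Eg: bottleneck 3, flow now 13.
No augmenting path remains; maximum flow = 13.
By max-flow min-cut, the minimum cut capacity equals the max flow.
In the residual graph, reachable from In: {In, a}.
Min-cut edges: a→b (6), a→c (3), a→d (4); capacity 6 + 3 + 4 = 13.

13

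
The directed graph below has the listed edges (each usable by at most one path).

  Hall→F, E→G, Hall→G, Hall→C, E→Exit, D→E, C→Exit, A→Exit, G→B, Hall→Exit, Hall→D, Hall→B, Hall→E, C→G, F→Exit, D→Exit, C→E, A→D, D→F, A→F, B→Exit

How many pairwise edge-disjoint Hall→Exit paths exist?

6

Assign every edge capacity 1; by Menger, the answer equals the max flow.
Path Hall→Exit (+1); total 1.
Path Hall→B→Exit (+1); total 2.
Path Hall→C→Exit (+1); total 3.
Path Hall→D→Exit (+1); total 4.
Path Hall→E→Exit (+1); total 5.
Path Hall→F→Exit (+1); total 6.
No residual Hall→Exit path; max flow = 6.
Certifying cut of size 6: {B→Exit, Hall→C, Hall→D, Hall→E, Hall→Exit, Hall→F}.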